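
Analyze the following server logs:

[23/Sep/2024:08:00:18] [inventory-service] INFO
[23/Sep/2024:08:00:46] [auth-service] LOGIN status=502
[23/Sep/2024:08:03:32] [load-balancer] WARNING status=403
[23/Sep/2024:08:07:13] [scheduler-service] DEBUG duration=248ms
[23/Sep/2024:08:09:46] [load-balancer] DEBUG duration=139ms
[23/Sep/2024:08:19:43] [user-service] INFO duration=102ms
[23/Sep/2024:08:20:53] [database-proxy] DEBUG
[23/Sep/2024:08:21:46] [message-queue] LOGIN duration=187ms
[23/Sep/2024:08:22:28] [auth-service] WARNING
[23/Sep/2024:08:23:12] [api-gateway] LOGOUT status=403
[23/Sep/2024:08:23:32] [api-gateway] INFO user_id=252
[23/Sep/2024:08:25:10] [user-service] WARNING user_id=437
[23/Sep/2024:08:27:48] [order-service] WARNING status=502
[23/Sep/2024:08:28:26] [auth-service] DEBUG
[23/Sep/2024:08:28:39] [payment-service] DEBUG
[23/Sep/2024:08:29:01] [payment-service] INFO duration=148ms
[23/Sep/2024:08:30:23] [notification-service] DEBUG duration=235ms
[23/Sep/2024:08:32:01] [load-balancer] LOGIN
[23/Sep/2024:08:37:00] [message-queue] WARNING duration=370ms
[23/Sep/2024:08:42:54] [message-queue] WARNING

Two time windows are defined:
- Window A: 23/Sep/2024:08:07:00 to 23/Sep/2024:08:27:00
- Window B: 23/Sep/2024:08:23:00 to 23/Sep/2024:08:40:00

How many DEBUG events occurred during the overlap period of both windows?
0

To find overlap events:

1. Window A: 23/Sep/2024:08:07:00 to 23/Sep/2024:08:27:00
2. Window B: 23/Sep/2024:08:23:00 to 23/Sep/2024:08:40:00
3. Overlap period: 23/Sep/2024:08:23:00 to 23/Sep/2024:08:27:00
4. Count DEBUG events in overlap: 0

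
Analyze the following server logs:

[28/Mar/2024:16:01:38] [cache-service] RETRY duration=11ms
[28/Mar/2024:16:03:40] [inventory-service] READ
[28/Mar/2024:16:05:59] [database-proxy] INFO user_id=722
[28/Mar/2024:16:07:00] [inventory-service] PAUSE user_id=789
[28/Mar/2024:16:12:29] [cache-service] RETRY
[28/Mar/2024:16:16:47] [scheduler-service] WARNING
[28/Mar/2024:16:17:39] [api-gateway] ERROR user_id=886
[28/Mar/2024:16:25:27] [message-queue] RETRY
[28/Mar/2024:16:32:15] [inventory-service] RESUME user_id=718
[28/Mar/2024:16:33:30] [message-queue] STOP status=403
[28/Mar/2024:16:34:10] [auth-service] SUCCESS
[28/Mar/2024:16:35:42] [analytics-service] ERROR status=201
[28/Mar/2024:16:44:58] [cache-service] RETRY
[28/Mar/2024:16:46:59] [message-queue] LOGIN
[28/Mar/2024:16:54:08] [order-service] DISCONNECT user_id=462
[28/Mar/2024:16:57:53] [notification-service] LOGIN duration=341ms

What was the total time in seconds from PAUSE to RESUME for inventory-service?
1515

To calculate state duration:

1. Find PAUSE event for inventory-service: 28/Mar/2024:16:07:00
2. Find RESUME event for inventory-service: 28/Mar/2024:16:32:15
3. Calculate duration: 28/Mar/2024:16:32:15 - 28/Mar/2024:16:07:00 = 1515 seconds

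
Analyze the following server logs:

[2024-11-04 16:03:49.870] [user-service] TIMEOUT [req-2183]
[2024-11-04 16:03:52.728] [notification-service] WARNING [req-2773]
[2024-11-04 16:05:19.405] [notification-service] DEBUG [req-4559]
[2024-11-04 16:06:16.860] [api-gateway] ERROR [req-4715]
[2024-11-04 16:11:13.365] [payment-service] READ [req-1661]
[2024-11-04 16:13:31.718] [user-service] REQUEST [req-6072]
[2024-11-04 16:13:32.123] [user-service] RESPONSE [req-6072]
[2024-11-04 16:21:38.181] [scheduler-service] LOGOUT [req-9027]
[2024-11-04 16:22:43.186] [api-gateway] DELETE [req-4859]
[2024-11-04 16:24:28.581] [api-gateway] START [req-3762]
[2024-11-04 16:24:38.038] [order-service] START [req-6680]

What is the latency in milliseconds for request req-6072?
405

To calculate latency:

1. Find REQUEST with id req-6072: 2024-11-04 16:13:31.718
2. Find RESPONSE with id req-6072: 2024-11-04 16:13:32.123
3. Latency: 2024-11-04 16:13:32.123 - 2024-11-04 16:13:31.718 = 405ms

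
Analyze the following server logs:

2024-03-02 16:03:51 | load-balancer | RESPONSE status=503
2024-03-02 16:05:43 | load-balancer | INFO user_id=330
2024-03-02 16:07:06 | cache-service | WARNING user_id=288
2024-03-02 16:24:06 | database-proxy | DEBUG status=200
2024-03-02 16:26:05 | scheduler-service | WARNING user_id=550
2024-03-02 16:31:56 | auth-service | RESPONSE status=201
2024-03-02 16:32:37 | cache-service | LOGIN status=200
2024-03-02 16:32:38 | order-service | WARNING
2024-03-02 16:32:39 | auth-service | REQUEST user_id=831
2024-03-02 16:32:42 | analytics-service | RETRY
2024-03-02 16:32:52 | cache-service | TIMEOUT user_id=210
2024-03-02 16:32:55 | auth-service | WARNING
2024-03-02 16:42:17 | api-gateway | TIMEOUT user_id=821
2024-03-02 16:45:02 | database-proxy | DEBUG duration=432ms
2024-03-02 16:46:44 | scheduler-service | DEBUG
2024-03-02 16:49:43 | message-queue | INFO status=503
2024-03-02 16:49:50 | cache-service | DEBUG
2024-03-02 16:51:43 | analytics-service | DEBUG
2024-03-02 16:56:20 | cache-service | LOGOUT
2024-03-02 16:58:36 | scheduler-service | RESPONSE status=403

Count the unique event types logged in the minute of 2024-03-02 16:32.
5

To count unique event types:

1. Filter events in the minute starting at 2024-03-02 16:32
2. Extract event types from matching entries
3. Count unique types: 5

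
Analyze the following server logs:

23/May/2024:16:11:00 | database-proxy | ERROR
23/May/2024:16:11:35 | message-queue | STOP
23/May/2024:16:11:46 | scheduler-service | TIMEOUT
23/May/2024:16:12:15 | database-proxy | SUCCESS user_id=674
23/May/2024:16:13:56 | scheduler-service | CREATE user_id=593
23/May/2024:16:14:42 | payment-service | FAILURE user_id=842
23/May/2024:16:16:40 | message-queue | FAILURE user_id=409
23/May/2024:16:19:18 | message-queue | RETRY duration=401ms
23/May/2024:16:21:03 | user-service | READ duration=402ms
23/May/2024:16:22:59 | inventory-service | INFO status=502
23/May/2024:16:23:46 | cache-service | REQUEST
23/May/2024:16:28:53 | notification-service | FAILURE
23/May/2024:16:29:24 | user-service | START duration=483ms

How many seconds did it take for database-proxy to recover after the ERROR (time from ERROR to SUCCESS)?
75

To calculate recovery time:

1. Find ERROR event for database-proxy: 23/May/2024:16:11:00
2. Find next SUCCESS event for database-proxy: 23/May/2024:16:12:15
3. Recovery time: 23/May/2024:16:12:15 - 23/May/2024:16:11:00 = 75 seconds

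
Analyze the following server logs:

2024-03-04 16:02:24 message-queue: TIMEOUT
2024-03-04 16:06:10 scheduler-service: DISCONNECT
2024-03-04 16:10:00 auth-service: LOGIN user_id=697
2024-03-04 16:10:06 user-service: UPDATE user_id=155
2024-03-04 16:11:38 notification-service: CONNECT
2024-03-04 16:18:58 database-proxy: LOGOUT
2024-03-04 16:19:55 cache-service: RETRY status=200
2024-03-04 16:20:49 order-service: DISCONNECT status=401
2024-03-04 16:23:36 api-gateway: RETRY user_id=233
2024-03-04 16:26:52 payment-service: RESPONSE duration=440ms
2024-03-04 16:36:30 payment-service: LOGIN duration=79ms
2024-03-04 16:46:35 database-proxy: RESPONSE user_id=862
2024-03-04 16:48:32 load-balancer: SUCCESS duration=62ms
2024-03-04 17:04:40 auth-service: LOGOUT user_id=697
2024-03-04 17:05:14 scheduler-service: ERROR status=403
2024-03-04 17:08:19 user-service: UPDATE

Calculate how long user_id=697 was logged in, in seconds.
3280

To calculate session duration:

1. Find LOGIN event for user_id=697: 2024-03-04 16:10:00
2. Find LOGOUT event for user_id=697: 2024-03-04 17:04:40
3. Session duration: 2024-03-04 17:04:40 - 2024-03-04 16:10:00 = 3280 seconds (54 minutes)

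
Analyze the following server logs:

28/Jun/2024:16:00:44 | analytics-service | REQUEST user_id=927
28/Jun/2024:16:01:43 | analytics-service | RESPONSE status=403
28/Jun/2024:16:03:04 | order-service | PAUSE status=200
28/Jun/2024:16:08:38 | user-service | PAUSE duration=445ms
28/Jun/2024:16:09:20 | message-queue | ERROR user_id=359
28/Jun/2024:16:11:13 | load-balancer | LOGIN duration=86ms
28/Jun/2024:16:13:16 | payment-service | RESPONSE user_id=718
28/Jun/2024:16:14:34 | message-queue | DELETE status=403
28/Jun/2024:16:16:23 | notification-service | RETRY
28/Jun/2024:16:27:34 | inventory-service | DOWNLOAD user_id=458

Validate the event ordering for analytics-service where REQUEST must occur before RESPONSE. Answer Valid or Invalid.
Valid

To validate ordering:

1. Required order: REQUEST → RESPONSE
2. Rule: REQUEST must occur before RESPONSE
3. Check actual order of events for analytics-service
4. Result: Valid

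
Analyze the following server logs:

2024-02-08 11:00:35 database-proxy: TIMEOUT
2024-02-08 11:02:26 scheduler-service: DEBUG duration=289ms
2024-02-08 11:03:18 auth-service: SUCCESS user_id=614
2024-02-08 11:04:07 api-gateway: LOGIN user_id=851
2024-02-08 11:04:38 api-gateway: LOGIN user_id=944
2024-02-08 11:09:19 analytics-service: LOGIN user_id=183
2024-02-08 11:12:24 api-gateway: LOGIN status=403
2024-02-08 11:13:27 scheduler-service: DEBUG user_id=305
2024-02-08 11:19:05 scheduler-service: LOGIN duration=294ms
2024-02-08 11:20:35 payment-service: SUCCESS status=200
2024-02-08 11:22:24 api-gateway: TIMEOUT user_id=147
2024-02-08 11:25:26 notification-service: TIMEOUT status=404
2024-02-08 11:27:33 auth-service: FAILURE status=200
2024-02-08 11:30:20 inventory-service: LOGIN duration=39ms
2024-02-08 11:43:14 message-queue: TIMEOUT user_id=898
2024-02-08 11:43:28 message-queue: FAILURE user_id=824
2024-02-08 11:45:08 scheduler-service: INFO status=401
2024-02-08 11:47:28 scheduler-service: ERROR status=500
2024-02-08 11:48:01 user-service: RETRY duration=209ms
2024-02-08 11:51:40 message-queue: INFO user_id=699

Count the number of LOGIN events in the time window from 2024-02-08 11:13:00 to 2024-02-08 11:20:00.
1

To count events in the time window:

1. Window boundaries: 2024-02-08 11:13:00 to 2024-02-08 11:20:00
2. Filter for LOGIN events within this window
3. Count matching events: 1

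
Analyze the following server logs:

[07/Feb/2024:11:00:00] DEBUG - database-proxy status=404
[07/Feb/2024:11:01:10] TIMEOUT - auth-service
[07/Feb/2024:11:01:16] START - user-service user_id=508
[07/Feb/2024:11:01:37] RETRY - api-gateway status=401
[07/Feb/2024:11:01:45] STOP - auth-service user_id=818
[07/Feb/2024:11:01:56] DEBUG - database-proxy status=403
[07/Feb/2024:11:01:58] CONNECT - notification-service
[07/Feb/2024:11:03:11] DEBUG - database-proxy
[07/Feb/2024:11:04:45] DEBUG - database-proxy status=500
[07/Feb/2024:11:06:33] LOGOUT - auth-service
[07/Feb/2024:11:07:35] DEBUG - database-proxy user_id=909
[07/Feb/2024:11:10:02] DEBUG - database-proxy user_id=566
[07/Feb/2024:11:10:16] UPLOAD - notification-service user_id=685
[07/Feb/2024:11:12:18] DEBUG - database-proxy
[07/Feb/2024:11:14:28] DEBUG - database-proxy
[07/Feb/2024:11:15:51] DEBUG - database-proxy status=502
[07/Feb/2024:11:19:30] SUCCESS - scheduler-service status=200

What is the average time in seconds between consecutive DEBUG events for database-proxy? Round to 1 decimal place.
118.9

To calculate average interval:

1. Find all DEBUG events for database-proxy in order
2. Calculate time gaps between consecutive events
3. Compute mean of gaps: 951 / 8 = 118.9 seconds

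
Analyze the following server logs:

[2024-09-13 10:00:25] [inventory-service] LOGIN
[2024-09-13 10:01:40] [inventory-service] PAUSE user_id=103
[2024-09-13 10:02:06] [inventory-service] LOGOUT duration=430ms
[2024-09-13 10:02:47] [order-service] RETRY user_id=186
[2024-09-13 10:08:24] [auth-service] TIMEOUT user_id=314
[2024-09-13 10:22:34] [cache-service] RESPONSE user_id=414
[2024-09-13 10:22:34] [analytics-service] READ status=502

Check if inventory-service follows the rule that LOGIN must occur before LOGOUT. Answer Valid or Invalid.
Valid

To validate ordering:

1. Required order: LOGIN → LOGOUT
2. Rule: LOGIN must occur before LOGOUT
3. Check actual order of events for inventory-service
4. Result: Valid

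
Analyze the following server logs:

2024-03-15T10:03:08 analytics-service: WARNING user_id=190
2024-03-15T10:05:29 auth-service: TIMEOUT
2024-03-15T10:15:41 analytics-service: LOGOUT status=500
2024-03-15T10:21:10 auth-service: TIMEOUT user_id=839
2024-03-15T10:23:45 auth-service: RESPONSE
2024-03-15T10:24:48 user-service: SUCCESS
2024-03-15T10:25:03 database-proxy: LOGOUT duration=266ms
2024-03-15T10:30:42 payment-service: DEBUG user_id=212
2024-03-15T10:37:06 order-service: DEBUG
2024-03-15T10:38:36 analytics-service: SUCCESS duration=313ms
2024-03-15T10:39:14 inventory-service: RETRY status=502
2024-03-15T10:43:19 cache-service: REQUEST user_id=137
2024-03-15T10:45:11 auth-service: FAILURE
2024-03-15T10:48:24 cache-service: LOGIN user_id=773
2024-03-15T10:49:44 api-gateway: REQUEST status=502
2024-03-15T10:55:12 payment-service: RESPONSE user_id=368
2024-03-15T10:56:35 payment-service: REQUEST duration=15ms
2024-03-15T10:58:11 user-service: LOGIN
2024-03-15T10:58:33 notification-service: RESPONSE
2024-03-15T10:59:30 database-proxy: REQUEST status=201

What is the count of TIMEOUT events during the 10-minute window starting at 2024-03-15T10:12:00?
1

To count events in the time window:

1. Window boundaries: 2024-03-15T10:12:00 to 2024-03-15T10:22:00
2. Filter for TIMEOUT events within this window
3. Count matching events: 1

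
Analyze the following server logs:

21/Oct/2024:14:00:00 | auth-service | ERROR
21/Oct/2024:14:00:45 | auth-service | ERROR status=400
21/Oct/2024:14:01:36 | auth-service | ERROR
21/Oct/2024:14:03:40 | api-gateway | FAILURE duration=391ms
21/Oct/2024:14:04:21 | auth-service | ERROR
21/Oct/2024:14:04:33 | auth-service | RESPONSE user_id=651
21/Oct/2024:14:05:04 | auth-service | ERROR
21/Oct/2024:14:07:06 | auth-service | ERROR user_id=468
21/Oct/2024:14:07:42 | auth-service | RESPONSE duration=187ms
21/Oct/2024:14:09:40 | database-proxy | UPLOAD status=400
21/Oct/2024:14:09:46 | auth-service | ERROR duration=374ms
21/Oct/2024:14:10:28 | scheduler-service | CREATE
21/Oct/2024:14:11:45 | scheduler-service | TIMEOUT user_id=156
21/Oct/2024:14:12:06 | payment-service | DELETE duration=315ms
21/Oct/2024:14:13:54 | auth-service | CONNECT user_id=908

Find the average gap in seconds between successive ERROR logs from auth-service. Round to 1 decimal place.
97.7

To calculate average interval:

1. Find all ERROR events for auth-service in order
2. Calculate time gaps between consecutive events
3. Compute mean of gaps: 586 / 6 = 97.7 seconds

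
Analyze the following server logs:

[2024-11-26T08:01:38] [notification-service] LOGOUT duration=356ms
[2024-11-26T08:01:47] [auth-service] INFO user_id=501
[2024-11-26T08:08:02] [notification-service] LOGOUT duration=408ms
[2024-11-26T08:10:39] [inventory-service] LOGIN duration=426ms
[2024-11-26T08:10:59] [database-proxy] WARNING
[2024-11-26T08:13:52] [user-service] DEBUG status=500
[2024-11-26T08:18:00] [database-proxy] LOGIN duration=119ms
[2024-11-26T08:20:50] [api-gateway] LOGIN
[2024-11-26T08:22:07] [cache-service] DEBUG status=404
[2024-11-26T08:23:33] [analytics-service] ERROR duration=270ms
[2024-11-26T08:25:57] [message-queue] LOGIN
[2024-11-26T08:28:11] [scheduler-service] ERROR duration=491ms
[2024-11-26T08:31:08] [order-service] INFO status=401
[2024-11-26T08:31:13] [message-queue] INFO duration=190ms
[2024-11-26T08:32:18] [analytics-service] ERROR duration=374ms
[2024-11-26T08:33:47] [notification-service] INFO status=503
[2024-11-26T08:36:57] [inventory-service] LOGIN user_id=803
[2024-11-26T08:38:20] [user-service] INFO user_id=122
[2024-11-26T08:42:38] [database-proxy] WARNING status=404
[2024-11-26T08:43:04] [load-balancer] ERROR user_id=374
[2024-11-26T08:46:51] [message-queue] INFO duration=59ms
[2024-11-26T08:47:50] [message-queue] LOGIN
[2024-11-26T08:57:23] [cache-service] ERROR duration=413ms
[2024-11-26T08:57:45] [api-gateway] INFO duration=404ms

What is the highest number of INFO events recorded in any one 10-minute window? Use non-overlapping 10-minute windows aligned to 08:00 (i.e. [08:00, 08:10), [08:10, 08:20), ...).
4

To find the burst window:

1. Divide the log period into non-overlapping 10-minute windows starting at 08:00
2. Count INFO events in each window
3. Find the window with maximum count
4. Maximum events in a window: 4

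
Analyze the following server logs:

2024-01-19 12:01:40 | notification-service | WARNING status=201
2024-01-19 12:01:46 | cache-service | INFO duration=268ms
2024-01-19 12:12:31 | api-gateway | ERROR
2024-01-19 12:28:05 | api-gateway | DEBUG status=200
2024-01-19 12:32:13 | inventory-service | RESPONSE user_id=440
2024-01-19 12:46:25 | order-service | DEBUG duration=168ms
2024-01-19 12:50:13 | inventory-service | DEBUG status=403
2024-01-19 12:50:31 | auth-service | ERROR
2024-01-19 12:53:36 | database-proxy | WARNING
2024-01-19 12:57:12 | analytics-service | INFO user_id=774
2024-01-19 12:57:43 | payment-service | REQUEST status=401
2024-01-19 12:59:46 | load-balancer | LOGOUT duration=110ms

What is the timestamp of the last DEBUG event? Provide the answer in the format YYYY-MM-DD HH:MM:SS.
2024-01-19 12:50:13

To find the last event:

1. Filter for all DEBUG events
2. Sort by timestamp
3. Select the last one
4. Timestamp: 2024-01-19 12:50:13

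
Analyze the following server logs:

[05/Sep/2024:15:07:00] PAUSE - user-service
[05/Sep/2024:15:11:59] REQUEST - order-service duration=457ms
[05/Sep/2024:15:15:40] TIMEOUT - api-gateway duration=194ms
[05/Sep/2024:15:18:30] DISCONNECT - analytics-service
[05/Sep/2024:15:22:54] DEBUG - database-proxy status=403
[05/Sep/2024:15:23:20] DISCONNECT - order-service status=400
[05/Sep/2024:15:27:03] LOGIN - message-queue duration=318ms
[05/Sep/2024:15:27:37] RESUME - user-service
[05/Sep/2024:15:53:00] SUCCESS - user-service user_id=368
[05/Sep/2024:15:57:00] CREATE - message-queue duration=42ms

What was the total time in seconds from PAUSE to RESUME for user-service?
1237

To calculate state duration:

1. Find PAUSE event for user-service: 05/Sep/2024:15:07:00
2. Find RESUME event for user-service: 05/Sep/2024:15:27:37
3. Calculate duration: 05/Sep/2024:15:27:37 - 05/Sep/2024:15:07:00 = 1237 seconds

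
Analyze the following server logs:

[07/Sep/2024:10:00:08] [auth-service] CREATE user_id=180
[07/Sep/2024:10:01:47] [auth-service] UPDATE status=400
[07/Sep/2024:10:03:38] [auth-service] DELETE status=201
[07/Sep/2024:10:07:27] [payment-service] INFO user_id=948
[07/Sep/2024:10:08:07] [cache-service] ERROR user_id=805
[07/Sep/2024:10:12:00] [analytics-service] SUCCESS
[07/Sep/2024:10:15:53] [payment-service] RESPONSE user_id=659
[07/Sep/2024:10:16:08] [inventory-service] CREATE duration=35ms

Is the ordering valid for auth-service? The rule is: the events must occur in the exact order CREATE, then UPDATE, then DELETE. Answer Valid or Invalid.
Valid

To validate ordering:

1. Required order: CREATE → UPDATE → DELETE
2. Rule: the events must occur in the exact order CREATE, then UPDATE, then DELETE
3. Check actual order of events for auth-service
4. Result: Valid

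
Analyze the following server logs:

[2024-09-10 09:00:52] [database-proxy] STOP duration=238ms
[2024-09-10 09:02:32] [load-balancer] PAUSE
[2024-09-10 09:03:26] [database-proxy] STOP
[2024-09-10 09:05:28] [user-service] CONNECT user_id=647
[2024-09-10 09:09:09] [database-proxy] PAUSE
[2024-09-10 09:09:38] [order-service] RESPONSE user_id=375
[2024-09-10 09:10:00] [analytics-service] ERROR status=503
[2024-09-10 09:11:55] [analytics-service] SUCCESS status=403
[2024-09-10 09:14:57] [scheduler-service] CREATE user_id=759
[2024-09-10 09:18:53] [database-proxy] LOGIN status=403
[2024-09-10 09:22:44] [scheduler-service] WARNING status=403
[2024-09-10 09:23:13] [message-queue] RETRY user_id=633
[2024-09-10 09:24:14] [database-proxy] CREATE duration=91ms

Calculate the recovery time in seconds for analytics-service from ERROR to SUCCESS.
115

To calculate recovery time:

1. Find ERROR event for analytics-service: 2024-09-10 09:10:00
2. Find next SUCCESS event for analytics-service: 2024-09-10 09:11:55
3. Recovery time: 2024-09-10 09:11:55 - 2024-09-10 09:10:00 = 115 seconds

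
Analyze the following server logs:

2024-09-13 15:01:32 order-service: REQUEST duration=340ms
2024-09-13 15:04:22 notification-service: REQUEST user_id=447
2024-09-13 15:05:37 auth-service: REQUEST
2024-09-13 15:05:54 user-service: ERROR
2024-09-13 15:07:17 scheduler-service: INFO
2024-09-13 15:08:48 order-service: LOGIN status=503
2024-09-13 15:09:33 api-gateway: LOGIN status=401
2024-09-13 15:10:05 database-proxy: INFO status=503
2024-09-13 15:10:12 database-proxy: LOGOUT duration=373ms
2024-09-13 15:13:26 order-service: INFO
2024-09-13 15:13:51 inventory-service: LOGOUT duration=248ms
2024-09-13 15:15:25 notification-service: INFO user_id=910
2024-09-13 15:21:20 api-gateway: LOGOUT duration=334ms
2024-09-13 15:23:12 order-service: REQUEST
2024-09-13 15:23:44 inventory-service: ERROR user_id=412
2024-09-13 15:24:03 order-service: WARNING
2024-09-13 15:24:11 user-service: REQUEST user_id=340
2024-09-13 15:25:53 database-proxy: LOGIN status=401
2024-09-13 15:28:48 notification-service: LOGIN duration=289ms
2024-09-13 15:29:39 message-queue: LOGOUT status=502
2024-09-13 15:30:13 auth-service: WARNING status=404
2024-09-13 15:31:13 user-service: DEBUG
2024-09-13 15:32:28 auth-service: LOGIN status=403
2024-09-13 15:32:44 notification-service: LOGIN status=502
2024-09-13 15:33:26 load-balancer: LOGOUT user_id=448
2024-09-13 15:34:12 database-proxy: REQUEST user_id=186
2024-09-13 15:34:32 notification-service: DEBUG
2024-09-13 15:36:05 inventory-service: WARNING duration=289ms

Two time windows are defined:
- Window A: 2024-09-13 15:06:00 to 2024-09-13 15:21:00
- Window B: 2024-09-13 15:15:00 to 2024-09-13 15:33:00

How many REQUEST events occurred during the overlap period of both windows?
0

To find overlap events:

1. Window A: 2024-09-13 15:06:00 to 2024-09-13 15:21:00
2. Window B: 2024-09-13 15:15:00 to 2024-09-13 15:33:00
3. Overlap period: 2024-09-13 15:15:00 to 2024-09-13 15:21:00
4. Count REQUEST events in overlap: 0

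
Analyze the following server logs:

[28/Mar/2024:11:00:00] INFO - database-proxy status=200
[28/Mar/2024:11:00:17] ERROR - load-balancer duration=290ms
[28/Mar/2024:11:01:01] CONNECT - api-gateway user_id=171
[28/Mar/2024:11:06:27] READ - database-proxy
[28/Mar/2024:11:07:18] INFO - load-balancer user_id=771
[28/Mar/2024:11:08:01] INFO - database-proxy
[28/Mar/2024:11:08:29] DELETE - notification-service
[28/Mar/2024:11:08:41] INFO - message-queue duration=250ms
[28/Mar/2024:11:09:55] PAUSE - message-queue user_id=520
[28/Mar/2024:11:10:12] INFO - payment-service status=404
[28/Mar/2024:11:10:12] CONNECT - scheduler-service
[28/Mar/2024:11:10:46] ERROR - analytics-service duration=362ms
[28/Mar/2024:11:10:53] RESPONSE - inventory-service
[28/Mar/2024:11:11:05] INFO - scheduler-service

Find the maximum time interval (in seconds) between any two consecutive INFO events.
438

To find the longest gap:

1. Extract all INFO events in chronological order
2. Calculate time differences between consecutive events
3. Find the maximum difference
4. Longest gap: 438 seconds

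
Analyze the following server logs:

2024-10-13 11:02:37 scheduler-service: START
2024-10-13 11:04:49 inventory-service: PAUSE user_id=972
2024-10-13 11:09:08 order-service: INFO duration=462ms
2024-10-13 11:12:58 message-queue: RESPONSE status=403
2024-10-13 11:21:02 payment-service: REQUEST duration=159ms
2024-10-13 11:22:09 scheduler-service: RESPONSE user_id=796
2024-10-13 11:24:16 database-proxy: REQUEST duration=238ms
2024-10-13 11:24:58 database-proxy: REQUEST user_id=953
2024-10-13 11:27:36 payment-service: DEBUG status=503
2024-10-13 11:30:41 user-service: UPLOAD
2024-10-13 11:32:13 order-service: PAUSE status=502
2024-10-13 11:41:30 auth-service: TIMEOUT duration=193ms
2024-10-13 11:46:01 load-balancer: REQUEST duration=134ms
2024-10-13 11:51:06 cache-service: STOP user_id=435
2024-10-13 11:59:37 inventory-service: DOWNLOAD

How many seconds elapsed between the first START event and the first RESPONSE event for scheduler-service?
1172

To find the time between events:

1. Locate the first START event for scheduler-service: 2024-10-13 11:02:37
2. Locate the first RESPONSE event for scheduler-service: 2024-10-13 11:22:09
3. Calculate the difference: 2024-10-13 11:22:09 - 2024-10-13 11:02:37 = 1172 seconds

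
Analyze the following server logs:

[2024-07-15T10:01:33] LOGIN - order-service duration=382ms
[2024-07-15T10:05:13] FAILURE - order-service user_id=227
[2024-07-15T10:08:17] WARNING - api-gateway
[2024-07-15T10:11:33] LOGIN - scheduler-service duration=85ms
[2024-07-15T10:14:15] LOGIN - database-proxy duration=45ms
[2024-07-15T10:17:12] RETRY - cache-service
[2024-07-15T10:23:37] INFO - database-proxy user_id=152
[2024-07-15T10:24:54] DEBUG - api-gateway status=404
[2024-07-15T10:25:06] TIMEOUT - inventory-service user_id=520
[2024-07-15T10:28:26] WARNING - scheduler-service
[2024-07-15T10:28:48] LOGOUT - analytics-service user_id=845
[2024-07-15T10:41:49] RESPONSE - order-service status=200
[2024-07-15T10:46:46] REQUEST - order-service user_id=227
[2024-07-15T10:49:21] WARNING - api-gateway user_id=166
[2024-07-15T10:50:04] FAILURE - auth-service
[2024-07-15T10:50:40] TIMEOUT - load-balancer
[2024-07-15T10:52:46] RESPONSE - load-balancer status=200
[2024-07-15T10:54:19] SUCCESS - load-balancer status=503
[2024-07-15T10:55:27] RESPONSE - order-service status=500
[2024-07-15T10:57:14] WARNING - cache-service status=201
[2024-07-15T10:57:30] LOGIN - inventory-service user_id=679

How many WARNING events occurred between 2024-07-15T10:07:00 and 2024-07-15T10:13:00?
1

To count events in the time window:

1. Window boundaries: 2024-07-15T10:07:00 to 2024-07-15T10:13:00
2. Filter for WARNING events within this window
3. Count matching events: 1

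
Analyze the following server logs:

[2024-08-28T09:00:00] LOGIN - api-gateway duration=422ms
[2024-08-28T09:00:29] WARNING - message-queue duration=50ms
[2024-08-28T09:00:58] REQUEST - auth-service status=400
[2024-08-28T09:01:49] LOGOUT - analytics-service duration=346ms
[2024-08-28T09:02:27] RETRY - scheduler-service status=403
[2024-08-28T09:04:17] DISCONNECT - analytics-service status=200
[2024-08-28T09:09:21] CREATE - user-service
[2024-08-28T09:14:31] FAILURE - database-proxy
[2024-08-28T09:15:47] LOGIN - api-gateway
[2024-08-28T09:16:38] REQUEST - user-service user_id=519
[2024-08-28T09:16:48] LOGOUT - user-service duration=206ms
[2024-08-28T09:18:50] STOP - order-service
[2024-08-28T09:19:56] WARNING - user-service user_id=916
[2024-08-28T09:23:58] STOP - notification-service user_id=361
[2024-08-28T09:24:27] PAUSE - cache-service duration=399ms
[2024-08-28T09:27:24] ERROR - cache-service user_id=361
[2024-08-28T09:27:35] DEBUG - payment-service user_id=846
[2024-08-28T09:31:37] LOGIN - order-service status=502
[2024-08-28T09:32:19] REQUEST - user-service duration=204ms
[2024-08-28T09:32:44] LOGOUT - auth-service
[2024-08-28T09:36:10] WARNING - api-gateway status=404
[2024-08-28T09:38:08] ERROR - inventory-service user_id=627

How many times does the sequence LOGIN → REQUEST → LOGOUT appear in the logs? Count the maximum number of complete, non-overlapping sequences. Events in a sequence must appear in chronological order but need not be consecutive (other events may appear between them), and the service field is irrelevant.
3

To count sequences:

1. Look for pattern: LOGIN → REQUEST → LOGOUT
2. Greedily scan the log in chronological order, matching each sequence element in turn (ignoring service)
3. Each time the full pattern completes, increment the count and restart matching from the next event
4. Complete non-overlapping sequences found: 3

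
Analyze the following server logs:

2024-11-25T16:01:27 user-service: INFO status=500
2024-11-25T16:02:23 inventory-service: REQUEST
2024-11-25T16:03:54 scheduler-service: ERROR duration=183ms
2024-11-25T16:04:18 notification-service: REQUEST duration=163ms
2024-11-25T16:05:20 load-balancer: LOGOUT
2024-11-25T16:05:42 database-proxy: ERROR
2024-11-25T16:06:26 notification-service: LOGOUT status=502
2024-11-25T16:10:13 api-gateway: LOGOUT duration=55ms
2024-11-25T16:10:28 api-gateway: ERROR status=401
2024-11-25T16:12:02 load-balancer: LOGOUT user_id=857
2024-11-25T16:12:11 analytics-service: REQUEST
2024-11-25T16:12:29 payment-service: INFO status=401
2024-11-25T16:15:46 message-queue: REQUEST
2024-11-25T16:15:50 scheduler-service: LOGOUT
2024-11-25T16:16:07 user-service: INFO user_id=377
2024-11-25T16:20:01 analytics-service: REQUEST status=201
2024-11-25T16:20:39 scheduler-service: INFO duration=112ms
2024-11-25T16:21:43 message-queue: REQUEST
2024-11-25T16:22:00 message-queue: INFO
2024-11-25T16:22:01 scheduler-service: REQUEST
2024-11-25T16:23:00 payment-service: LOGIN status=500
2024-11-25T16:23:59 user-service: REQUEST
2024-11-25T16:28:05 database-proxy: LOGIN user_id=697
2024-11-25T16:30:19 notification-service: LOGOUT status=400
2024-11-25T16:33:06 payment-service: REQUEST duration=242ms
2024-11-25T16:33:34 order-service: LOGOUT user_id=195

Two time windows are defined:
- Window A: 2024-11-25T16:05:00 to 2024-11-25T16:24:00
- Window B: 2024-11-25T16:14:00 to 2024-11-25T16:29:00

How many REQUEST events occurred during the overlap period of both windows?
5

To find overlap events:

1. Window A: 2024-11-25T16:05:00 to 2024-11-25T16:24:00
2. Window B: 2024-11-25T16:14:00 to 2024-11-25T16:29:00
3. Overlap period: 2024-11-25T16:14:00 to 2024-11-25T16:24:00
4. Count REQUEST events in overlap: 5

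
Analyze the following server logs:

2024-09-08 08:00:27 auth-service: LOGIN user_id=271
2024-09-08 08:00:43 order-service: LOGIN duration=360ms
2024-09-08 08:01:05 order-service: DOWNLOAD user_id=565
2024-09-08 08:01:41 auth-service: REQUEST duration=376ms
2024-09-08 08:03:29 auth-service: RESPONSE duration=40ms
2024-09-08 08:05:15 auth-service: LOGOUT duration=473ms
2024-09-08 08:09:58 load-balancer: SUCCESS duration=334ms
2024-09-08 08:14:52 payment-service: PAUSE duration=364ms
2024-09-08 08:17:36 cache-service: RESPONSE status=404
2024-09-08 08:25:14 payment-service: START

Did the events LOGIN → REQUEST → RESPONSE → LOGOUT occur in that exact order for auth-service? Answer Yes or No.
Yes

To verify sequence order:

1. Find all events in sequence LOGIN → REQUEST → RESPONSE → LOGOUT for auth-service
2. Extract their timestamps
3. Check if timestamps are in ascending order
4. Result: Yes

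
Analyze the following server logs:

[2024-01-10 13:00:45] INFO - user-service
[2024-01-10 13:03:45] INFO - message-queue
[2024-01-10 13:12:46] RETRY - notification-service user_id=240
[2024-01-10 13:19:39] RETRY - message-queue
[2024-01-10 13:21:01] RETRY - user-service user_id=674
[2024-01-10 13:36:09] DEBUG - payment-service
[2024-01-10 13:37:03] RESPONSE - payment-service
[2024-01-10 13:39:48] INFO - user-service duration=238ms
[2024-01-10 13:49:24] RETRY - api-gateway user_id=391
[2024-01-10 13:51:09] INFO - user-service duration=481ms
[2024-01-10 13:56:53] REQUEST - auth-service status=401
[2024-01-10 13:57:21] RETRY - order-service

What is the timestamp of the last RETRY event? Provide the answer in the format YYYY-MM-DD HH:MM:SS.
2024-01-10 13:57:21

To find the last event:

1. Filter for all RETRY events
2. Sort by timestamp
3. Select the last one
4. Timestamp: 2024-01-10 13:57:21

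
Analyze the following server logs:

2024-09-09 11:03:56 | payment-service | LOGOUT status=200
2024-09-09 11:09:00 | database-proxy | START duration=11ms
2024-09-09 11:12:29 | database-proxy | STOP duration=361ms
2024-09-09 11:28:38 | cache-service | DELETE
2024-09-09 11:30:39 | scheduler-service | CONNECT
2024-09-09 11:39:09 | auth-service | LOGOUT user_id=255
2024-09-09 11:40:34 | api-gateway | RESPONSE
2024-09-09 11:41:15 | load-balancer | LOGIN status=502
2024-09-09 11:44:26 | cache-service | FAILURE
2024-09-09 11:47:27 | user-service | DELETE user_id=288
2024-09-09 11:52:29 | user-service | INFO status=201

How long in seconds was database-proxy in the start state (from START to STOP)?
209

To calculate state duration:

1. Find START event for database-proxy: 2024-09-09 11:09:00
2. Find STOP event for database-proxy: 2024-09-09 11:12:29
3. Calculate duration: 2024-09-09 11:12:29 - 2024-09-09 11:09:00 = 209 seconds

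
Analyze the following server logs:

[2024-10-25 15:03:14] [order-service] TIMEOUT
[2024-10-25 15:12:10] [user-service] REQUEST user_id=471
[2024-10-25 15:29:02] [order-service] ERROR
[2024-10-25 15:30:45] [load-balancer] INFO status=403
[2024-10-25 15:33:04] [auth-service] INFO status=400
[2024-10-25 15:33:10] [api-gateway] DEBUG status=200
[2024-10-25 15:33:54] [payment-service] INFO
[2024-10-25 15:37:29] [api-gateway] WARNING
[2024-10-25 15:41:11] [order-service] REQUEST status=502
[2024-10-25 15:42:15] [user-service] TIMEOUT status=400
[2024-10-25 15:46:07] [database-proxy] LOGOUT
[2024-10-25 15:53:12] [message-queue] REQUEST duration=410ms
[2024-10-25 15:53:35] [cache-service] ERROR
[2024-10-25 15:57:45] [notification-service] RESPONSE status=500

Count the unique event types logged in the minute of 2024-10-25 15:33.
2

To count unique event types:

1. Filter events in the minute starting at 2024-10-25 15:33
2. Extract event types from matching entries
3. Count unique types: 2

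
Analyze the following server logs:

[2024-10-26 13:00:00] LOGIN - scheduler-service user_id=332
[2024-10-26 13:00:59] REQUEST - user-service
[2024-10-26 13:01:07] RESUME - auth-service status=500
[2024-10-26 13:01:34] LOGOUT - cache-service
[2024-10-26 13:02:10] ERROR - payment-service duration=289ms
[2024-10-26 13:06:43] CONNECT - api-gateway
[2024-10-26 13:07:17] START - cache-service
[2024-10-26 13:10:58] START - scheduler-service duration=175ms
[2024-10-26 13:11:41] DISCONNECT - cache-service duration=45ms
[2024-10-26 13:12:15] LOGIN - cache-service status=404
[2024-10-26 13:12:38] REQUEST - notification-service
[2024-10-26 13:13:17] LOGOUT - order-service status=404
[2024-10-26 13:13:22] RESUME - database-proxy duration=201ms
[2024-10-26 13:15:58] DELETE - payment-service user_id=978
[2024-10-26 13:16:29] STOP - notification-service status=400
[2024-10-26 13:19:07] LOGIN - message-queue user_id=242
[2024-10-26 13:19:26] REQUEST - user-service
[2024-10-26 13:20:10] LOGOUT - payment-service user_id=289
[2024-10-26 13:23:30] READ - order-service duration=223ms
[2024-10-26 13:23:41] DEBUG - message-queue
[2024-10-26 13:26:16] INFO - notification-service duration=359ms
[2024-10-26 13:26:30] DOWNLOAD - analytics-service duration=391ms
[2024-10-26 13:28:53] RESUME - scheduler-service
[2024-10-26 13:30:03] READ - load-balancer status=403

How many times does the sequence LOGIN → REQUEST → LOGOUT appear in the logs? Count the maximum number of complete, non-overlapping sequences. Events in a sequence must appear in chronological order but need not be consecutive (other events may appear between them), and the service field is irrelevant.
3

To count sequences:

1. Look for pattern: LOGIN → REQUEST → LOGOUT
2. Greedily scan the log in chronological order, matching each sequence element in turn (ignoring service)
3. Each time the full pattern completes, increment the count and restart matching from the next event
4. Complete non-overlapping sequences found: 3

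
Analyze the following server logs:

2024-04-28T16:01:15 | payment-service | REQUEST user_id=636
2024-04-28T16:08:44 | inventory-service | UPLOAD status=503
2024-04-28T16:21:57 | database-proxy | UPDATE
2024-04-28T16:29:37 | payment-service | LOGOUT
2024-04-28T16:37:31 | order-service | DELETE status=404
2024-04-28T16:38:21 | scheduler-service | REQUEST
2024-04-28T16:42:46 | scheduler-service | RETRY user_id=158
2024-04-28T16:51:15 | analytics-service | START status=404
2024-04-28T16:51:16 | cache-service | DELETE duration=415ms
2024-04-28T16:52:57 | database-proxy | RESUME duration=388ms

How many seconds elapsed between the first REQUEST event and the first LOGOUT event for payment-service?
1702

To find the time between events:

1. Locate the first REQUEST event for payment-service: 2024-04-28T16:01:15
2. Locate the first LOGOUT event for payment-service: 2024-04-28T16:29:37
3. Calculate the difference: 2024-04-28T16:29:37 - 2024-04-28T16:01:15 = 1702 seconds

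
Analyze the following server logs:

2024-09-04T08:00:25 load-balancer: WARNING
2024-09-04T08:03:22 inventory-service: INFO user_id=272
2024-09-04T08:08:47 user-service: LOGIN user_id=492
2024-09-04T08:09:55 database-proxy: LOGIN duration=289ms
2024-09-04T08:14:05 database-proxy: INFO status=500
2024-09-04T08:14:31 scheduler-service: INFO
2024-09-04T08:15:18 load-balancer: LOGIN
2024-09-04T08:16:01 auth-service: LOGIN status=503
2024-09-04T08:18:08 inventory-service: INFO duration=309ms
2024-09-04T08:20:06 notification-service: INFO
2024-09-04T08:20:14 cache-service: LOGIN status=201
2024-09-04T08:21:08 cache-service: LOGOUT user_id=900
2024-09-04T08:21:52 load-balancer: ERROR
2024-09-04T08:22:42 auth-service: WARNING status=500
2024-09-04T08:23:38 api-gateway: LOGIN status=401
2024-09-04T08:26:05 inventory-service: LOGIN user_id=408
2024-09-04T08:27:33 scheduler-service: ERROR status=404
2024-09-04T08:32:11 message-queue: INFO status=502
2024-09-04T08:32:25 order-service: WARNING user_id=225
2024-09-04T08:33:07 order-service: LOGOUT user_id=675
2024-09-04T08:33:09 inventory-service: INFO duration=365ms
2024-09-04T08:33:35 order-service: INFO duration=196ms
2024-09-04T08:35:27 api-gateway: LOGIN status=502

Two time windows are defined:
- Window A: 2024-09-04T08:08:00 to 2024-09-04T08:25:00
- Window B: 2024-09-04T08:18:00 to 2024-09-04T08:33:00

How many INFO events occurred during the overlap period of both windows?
2

To find overlap events:

1. Window A: 2024-09-04T08:08:00 to 2024-09-04T08:25:00
2. Window B: 2024-09-04T08:18:00 to 2024-09-04T08:33:00
3. Overlap period: 2024-09-04T08:18:00 to 2024-09-04T08:25:00
4. Count INFO events in overlap: 2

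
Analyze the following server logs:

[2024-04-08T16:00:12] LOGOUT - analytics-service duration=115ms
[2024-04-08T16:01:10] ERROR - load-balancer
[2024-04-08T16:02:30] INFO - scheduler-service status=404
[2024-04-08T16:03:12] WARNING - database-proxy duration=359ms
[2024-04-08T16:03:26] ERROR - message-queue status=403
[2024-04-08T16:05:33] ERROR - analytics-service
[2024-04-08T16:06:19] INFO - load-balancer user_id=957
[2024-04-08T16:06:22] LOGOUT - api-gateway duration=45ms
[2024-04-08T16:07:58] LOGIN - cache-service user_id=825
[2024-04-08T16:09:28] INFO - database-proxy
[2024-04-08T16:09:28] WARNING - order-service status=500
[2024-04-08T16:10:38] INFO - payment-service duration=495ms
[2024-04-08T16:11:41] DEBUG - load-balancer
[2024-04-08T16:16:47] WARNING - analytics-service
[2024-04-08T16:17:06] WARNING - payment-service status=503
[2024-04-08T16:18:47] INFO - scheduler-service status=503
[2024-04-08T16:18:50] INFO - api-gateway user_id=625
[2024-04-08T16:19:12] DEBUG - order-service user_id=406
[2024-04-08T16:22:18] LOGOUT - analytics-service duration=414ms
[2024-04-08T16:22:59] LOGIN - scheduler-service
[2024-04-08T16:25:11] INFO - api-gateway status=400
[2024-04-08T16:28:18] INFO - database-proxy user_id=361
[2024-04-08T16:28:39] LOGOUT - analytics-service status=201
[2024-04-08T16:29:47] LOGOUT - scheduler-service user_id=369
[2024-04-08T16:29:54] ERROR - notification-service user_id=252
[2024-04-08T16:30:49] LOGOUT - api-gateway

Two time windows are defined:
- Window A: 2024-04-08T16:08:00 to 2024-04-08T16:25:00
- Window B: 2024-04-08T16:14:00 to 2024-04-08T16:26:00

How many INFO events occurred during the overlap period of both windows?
2

To find overlap events:

1. Window A: 2024-04-08T16:08:00 to 2024-04-08T16:25:00
2. Window B: 2024-04-08T16:14:00 to 2024-04-08T16:26:00
3. Overlap period: 2024-04-08T16:14:00 to 2024-04-08T16:25:00
4. Count INFO events in overlap: 2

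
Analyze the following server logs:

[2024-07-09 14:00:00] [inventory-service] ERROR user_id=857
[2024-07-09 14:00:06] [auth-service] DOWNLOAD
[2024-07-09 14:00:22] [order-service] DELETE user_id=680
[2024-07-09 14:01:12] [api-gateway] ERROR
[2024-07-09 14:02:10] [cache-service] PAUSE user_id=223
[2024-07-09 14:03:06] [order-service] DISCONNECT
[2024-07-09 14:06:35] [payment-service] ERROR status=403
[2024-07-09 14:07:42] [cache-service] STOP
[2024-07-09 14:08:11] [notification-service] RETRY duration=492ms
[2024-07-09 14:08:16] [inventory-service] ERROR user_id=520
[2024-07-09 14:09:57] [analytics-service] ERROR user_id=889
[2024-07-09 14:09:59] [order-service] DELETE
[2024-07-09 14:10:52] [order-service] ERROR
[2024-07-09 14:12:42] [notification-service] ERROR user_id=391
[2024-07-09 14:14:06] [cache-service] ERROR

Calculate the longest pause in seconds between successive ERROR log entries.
323

To find the longest gap:

1. Extract all ERROR events in chronological order
2. Calculate time differences between consecutive events
3. Find the maximum difference
4. Longest gap: 323 seconds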